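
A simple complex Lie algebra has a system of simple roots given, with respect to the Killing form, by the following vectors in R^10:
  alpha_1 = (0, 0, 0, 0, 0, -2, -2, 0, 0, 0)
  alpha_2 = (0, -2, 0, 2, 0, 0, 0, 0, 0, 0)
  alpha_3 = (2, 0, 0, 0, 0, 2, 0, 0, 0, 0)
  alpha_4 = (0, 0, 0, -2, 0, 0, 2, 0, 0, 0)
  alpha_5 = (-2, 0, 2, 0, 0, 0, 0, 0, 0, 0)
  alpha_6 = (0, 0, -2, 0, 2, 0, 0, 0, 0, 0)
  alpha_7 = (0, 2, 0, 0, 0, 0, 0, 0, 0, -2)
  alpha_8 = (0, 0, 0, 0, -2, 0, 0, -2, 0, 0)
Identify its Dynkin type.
Compute the Cartan integers a_ij = 2(alpha_i, alpha_j)/(alpha_j, alpha_j); the resulting 8x8 Cartan matrix is
[[2, 0, -1, -1, 0, 0, 0, 0], [0, 2, 0, -1, 0, 0, -1, 0], [-1, 0, 2, 0, -1, 0, 0, 0], [-1, -1, 0, 2, 0, 0, 0, 0], [0, 0, -1, 0, 2, -1, 0, 0], [0, 0, 0, 0, -1, 2, 0, -1], [0, -1, 0, 0, 0, 0, 2, 0], [0, 0, 0, 0, 0, -1, 0, 2]].
All simple roots have the same length, so the diagram is simply laced. The associated Dynkin diagram is a chain of 8 nodes with single edges (A_8), so the type is A_8 (the algebra sl(9)).

A8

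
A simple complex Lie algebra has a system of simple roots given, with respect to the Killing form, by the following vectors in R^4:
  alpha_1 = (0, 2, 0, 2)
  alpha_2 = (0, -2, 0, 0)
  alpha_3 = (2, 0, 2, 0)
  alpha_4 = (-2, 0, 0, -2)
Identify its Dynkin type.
Compute the Cartan integers a_ij = 2(alpha_i, alpha_j)/(alpha_j, alpha_j); the resulting 4x4 Cartan matrix is
[[2, -2, 0, -1], [-1, 2, 0, 0], [0, 0, 2, -1], [-1, 0, -1, 2]].
The roots have two lengths (squared-length ratio 2:1); the short ones are alpha_{2}. The associated Dynkin diagram is a chain of 4 nodes with a double edge at one end; the terminal node there is the unique short simple root (B_4), so the type is B_4 (the algebra so(9)).

B_4 (so(9))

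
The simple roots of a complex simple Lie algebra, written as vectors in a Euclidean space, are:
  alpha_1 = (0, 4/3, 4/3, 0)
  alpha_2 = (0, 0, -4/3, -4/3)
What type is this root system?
Compute the Cartan integers a_ij = 2(alpha_i, alpha_j)/(alpha_j, alpha_j); the resulting 2x2 Cartan matrix is
[[2, -1], [-1, 2]].
All simple roots have the same length, so the diagram is simply laced. The associated Dynkin diagram is a chain of 2 nodes with single edges (A_2), so the type is A_2 (the algebra sl(3)).

A2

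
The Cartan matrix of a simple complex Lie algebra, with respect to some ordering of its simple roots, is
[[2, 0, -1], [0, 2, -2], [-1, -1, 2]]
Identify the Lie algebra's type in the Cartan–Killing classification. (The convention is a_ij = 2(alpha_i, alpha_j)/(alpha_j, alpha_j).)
type C_3

The matrix has rank 3 with 2's on the diagonal. Reading the off-diagonal entries as Dynkin edges (a single edge where a_ij = a_ji = -1; a double or triple edge where a_ij * a_ji = 2 or 3), the diagram is a chain of 3 nodes with a double edge at one end; the terminal node there is the unique long simple root (C_3). One simple-root ordering that puts it in standard form is (alpha_1, alpha_3, alpha_2). So the algebra is type C_3, i.e. sp(6).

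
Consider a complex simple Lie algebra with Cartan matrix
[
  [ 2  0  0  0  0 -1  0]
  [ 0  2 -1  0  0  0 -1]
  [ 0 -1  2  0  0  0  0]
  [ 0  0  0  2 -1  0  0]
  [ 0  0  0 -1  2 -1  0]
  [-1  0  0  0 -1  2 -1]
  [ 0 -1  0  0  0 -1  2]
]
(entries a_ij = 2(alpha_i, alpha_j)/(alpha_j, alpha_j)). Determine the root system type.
E7

The matrix has rank 7 with 2's on the diagonal. Reading the off-diagonal entries as Dynkin edges (a single edge where a_ij = a_ji = -1; a double or triple edge where a_ij * a_ji = 2 or 3), the diagram is a chain of 6 nodes with one extra node attached to the third node from one end (E_7). One simple-root ordering that puts it in standard form is (alpha_4, alpha_1, alpha_5, alpha_6, alpha_7, alpha_2, alpha_3). So the algebra is type E_7.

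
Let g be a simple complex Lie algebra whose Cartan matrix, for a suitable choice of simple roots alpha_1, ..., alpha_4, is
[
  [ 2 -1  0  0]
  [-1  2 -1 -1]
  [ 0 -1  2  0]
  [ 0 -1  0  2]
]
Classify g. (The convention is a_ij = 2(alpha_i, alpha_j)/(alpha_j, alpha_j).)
The matrix has rank 4 with 2's on the diagonal. Reading the off-diagonal entries as Dynkin edges (a single edge where a_ij = a_ji = -1; a double or triple edge where a_ij * a_ji = 2 or 3), the diagram is a chain of 2 nodes with a fork of two nodes at one end (D_4). One simple-root ordering that puts it in standard form is (alpha_4, alpha_2, alpha_1, alpha_3). So the algebra is type D_4, i.e. so(8).

D_4 (so(8))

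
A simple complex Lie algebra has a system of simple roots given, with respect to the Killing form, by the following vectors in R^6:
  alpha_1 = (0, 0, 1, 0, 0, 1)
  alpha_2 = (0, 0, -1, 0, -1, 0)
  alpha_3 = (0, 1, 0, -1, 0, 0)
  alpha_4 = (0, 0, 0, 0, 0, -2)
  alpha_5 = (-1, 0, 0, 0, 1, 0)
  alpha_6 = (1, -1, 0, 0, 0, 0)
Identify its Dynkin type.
Compute the Cartan integers a_ij = 2(alpha_i, alpha_j)/(alpha_j, alpha_j); the resulting 6x6 Cartan matrix is
[[2, -1, 0, -1, 0, 0], [-1, 2, 0, 0, -1, 0], [0, 0, 2, 0, 0, -1], [-2, 0, 0, 2, 0, 0], [0, -1, 0, 0, 2, -1], [0, 0, -1, 0, -1, 2]].
The roots have two lengths (squared-length ratio 2:1); the short ones are alpha_{1,2,3,5,6}. The associated Dynkin diagram is a chain of 6 nodes with a double edge at one end; the terminal node there is the unique long simple root (C_6), so the type is C_6 (the algebra sp(12)).

C_6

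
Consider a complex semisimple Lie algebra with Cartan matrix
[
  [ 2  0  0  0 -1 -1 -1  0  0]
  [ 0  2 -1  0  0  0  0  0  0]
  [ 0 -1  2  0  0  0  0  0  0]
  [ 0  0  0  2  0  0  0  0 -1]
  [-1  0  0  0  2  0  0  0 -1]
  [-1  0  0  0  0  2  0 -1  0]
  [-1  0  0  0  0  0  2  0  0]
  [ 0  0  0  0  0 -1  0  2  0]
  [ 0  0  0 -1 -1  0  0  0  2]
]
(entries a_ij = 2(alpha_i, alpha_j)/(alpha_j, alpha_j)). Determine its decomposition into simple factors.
A_2 (sl(3)) ⊕ E_7

The diagram associated to this matrix has two connected components: the simple roots {alpha_2, alpha_3} form a chain of 2 nodes with single edges (A_2), and {alpha_1, alpha_4, alpha_5, alpha_6, alpha_7, alpha_8, alpha_9} form a chain of 6 nodes with one extra node attached to the third node from one end (E_7). A semisimple Lie algebra decomposes uniquely as the direct sum of simple ideals, one per connected component of its Dynkin diagram, so g ≅ A_2 ⊕ E_7 (dimension 8 + 133 = 141).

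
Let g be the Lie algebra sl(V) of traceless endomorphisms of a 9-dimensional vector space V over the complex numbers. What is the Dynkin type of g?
A_8

This is sl(9), which has dimension 9^2 - 1 = 80 and rank 9 - 1 = 8 (a Cartan subalgebra is the diagonal traceless matrices). In the classification of classical Lie algebras, the special linear algebra sl(n+1) has type A_n; here n = 8, so the Dynkin diagram is a chain of 8 nodes with single edges (A_8). Hence the type is A_8.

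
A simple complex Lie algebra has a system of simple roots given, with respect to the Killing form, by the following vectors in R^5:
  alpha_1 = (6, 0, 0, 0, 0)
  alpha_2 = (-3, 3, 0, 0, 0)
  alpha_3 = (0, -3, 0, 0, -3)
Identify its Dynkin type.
Compute the Cartan integers a_ij = 2(alpha_i, alpha_j)/(alpha_j, alpha_j); the resulting 3x3 Cartan matrix is
[[2, -2, 0], [-1, 2, -1], [0, -1, 2]].
The roots have two lengths (squared-length ratio 2:1); the short ones are alpha_{2,3}. The associated Dynkin diagram is a chain of 3 nodes with a double edge at one end; the terminal node there is the unique long simple root (C_3), so the type is C_3 (the algebra sp(6)).

C_3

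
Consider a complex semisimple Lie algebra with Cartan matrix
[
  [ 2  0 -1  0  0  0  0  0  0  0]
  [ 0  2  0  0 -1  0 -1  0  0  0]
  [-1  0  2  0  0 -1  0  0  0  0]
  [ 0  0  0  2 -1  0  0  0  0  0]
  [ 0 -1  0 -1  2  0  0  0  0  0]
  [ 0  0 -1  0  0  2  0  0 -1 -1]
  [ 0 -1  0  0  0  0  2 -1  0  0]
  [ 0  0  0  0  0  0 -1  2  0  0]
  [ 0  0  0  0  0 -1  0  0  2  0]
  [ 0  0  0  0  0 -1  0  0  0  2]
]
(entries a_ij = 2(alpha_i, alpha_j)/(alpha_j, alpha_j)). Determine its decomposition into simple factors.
A_5 (sl(6)) ⊕ D_5 (so(10))

The diagram associated to this matrix has two connected components: the simple roots {alpha_2, alpha_4, alpha_5, alpha_7, alpha_8} form a chain of 5 nodes with single edges (A_5), and {alpha_1, alpha_3, alpha_6, alpha_9, alpha_10} form a chain of 3 nodes with a fork of two nodes at one end (D_5). A semisimple Lie algebra decomposes uniquely as the direct sum of simple ideals, one per connected component of its Dynkin diagram, so g ≅ A_5 ⊕ D_5 (dimension 35 + 45 = 80).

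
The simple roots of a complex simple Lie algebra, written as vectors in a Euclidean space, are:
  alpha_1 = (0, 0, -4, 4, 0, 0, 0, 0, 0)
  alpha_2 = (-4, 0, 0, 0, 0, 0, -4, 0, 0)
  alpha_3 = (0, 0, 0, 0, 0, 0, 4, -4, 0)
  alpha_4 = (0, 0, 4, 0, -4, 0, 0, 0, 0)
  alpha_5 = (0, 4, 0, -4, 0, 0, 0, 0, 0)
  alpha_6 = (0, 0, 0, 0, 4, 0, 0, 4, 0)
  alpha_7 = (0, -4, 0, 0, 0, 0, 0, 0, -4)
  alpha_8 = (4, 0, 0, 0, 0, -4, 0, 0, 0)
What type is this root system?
Compute the Cartan integers a_ij = 2(alpha_i, alpha_j)/(alpha_j, alpha_j); the resulting 8x8 Cartan matrix is
[[2, 0, 0, -1, -1, 0, 0, 0], [0, 2, -1, 0, 0, 0, 0, -1], [0, -1, 2, 0, 0, -1, 0, 0], [-1, 0, 0, 2, 0, -1, 0, 0], [-1, 0, 0, 0, 2, 0, -1, 0], [0, 0, -1, -1, 0, 2, 0, 0], [0, 0, 0, 0, -1, 0, 2, 0], [0, -1, 0, 0, 0, 0, 0, 2]].
All simple roots have the same length, so the diagram is simply laced. The associated Dynkin diagram is a chain of 8 nodes with single edges (A_8), so the type is A_8 (the algebra sl(9)).

type A_8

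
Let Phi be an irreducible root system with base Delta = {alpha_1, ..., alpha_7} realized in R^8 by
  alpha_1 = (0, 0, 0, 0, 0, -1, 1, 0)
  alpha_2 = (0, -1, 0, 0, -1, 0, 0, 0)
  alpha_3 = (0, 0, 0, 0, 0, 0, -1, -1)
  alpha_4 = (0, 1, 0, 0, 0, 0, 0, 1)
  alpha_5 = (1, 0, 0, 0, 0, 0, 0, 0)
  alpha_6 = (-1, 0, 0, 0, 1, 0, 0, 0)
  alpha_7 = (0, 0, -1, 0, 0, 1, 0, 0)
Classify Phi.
B_7

Compute the Cartan integers a_ij = 2(alpha_i, alpha_j)/(alpha_j, alpha_j); the resulting 7x7 Cartan matrix is
[[2, 0, -1, 0, 0, 0, -1], [0, 2, 0, -1, 0, -1, 0], [-1, 0, 2, -1, 0, 0, 0], [0, -1, -1, 2, 0, 0, 0], [0, 0, 0, 0, 2, -1, 0], [0, -1, 0, 0, -2, 2, 0], [-1, 0, 0, 0, 0, 0, 2]].
The roots have two lengths (squared-length ratio 2:1); the short ones are alpha_{5}. The associated Dynkin diagram is a chain of 7 nodes with a double edge at one end; the terminal node there is the unique short simple root (B_7), so the type is B_7 (the algebra so(15)).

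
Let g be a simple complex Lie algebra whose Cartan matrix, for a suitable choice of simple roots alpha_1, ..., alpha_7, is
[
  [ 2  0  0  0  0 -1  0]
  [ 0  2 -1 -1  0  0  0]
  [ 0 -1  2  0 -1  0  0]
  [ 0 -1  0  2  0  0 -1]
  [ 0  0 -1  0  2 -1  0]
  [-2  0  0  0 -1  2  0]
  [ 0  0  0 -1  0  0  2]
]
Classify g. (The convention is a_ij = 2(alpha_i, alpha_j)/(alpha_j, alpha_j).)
The matrix has rank 7 with 2's on the diagonal. Reading the off-diagonal entries as Dynkin edges (a single edge where a_ij = a_ji = -1; a double or triple edge where a_ij * a_ji = 2 or 3), the diagram is a chain of 7 nodes with a double edge at one end; the terminal node there is the unique short simple root (B_7). One simple-root ordering that puts it in standard form is (alpha_7, alpha_4, alpha_2, alpha_3, alpha_5, alpha_6, alpha_1). So the algebra is type B_7, i.e. so(15).

B_7 (so(15))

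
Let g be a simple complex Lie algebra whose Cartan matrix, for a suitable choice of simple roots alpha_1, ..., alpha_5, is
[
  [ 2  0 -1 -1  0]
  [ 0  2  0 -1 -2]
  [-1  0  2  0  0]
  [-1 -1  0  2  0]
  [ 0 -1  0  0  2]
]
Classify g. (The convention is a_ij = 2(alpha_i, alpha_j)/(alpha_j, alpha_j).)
B_5

The matrix has rank 5 with 2's on the diagonal. Reading the off-diagonal entries as Dynkin edges (a single edge where a_ij = a_ji = -1; a double or triple edge where a_ij * a_ji = 2 or 3), the diagram is a chain of 5 nodes with a double edge at one end; the terminal node there is the unique short simple root (B_5). One simple-root ordering that puts it in standard form is (alpha_3, alpha_1, alpha_4, alpha_2, alpha_5). So the algebra is type B_5, i.e. so(11).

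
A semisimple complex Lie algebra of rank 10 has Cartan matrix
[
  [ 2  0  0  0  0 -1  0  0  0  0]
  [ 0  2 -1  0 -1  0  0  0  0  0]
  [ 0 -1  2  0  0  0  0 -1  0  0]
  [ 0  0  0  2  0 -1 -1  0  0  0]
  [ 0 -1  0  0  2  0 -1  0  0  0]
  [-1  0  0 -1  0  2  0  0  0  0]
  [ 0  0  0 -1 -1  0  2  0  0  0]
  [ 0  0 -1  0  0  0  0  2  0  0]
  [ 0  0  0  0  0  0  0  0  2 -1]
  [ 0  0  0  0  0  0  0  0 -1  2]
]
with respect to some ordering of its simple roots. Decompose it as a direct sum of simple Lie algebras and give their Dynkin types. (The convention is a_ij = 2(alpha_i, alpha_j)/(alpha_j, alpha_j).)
A_2 (sl(3)) + A_8 (sl(9))

The diagram associated to this matrix has two connected components: the simple roots {alpha_9, alpha_10} form a chain of 2 nodes with single edges (A_2), and {alpha_1, alpha_2, alpha_3, alpha_4, alpha_5, alpha_6, alpha_7, alpha_8} form a chain of 8 nodes with single edges (A_8). A semisimple Lie algebra decomposes uniquely as the direct sum of simple ideals, one per connected component of its Dynkin diagram, so g ≅ A_2 ⊕ A_8 (dimension 8 + 80 = 88).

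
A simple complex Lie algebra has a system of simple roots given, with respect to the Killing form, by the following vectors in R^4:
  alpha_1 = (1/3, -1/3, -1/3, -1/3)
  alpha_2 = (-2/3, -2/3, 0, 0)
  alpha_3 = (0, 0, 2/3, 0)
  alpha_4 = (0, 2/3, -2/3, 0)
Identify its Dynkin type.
Compute the Cartan integers a_ij = 2(alpha_i, alpha_j)/(alpha_j, alpha_j); the resulting 4x4 Cartan matrix is
[[2, 0, -1, 0], [0, 2, 0, -1], [-1, 0, 2, -1], [0, -1, -2, 2]].
The roots have two lengths (squared-length ratio 2:1); the short ones are alpha_{1,3}. The associated Dynkin diagram is a chain of 4 nodes with a double edge between the middle two (F_4), so the type is F_4.

type F_4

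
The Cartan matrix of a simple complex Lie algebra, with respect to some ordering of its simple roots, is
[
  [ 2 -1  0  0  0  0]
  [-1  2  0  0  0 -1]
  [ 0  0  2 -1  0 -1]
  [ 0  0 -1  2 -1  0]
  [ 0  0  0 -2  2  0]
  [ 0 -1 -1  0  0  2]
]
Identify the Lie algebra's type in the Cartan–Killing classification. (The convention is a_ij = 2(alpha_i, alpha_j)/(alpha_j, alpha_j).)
C_6

The matrix has rank 6 with 2's on the diagonal. Reading the off-diagonal entries as Dynkin edges (a single edge where a_ij = a_ji = -1; a double or triple edge where a_ij * a_ji = 2 or 3), the diagram is a chain of 6 nodes with a double edge at one end; the terminal node there is the unique long simple root (C_6). One simple-root ordering that puts it in standard form is (alpha_1, alpha_2, alpha_6, alpha_3, alpha_4, alpha_5). So the algebra is type C_6, i.e. sp(12).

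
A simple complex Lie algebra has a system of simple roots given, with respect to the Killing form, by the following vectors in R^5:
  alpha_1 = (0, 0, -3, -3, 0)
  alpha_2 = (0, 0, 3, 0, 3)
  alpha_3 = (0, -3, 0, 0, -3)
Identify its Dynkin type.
A_3 (sl(4))

Compute the Cartan integers a_ij = 2(alpha_i, alpha_j)/(alpha_j, alpha_j); the resulting 3x3 Cartan matrix is
[[2, -1, 0], [-1, 2, -1], [0, -1, 2]].
All simple roots have the same length, so the diagram is simply laced. The associated Dynkin diagram is a chain of 3 nodes with single edges (A_3), so the type is A_3 (the algebra sl(4)).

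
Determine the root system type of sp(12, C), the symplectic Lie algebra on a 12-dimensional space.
This is sp(12), which has dimension 12(12+1)/2 = 78 and rank 12/2 = 6. In the classification of classical Lie algebras, the symplectic algebra sp(2n) has type C_n; here n = 6, so the Dynkin diagram is a chain of 6 nodes with a double edge at one end; the terminal node there is the unique long simple root (C_6). Hence the type is C_6.

C_6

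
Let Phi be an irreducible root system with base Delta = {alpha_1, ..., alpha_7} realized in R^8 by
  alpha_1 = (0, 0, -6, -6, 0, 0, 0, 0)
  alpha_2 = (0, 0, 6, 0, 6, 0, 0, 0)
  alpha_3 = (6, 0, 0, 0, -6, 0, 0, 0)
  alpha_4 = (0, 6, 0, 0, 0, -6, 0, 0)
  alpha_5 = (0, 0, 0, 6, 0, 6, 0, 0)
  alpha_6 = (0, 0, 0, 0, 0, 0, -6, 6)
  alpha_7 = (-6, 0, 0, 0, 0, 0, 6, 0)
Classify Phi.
Compute the Cartan integers a_ij = 2(alpha_i, alpha_j)/(alpha_j, alpha_j); the resulting 7x7 Cartan matrix is
[[2, -1, 0, 0, -1, 0, 0], [-1, 2, -1, 0, 0, 0, 0], [0, -1, 2, 0, 0, 0, -1], [0, 0, 0, 2, -1, 0, 0], [-1, 0, 0, -1, 2, 0, 0], [0, 0, 0, 0, 0, 2, -1], [0, 0, -1, 0, 0, -1, 2]].
All simple roots have the same length, so the diagram is simply laced. The associated Dynkin diagram is a chain of 7 nodes with single edges (A_7), so the type is A_7 (the algebra sl(8)).

A7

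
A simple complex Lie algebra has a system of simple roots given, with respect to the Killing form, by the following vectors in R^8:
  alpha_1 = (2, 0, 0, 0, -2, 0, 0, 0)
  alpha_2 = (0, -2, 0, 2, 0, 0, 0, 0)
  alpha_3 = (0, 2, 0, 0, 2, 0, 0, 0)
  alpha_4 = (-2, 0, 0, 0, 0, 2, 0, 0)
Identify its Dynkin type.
A_4

Compute the Cartan integers a_ij = 2(alpha_i, alpha_j)/(alpha_j, alpha_j); the resulting 4x4 Cartan matrix is
[[2, 0, -1, -1], [0, 2, -1, 0], [-1, -1, 2, 0], [-1, 0, 0, 2]].
All simple roots have the same length, so the diagram is simply laced. The associated Dynkin diagram is a chain of 4 nodes with single edges (A_4), so the type is A_4 (the algebra sl(5)).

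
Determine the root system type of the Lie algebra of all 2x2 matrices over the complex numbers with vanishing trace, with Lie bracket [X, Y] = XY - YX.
This is sl(2), which has dimension 2^2 - 1 = 3 and rank 2 - 1 = 1 (a Cartan subalgebra is the diagonal traceless matrices). In the classification of classical Lie algebras, the special linear algebra sl(n+1) has type A_n; here n = 1, so the Dynkin diagram is a chain of 1 nodes with single edges (A_1). Hence the type is A_1.

A_1 (sl(2))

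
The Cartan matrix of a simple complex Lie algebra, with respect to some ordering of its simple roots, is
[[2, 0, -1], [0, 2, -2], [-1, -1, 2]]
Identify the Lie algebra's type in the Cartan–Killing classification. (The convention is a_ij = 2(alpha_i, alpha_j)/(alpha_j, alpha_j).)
type C_3

The matrix has rank 3 with 2's on the diagonal. Reading the off-diagonal entries as Dynkin edges (a single edge where a_ij = a_ji = -1; a double or triple edge where a_ij * a_ji = 2 or 3), the diagram is a chain of 3 nodes with a double edge at one end; the terminal node there is the unique long simple root (C_3). One simple-root ordering that puts it in standard form is (alpha_1, alpha_3, alpha_2). So the algebra is type C_3, i.e. sp(6).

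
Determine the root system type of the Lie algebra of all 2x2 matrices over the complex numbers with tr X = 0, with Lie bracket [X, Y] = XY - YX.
A1

This is sl(2), which has dimension 2^2 - 1 = 3 and rank 2 - 1 = 1 (a Cartan subalgebra is the diagonal traceless matrices). In the classification of classical Lie algebras, the special linear algebra sl(n+1) has type A_n; here n = 1, so the Dynkin diagram is a chain of 1 nodes with single edges (A_1). Hence the type is A_1.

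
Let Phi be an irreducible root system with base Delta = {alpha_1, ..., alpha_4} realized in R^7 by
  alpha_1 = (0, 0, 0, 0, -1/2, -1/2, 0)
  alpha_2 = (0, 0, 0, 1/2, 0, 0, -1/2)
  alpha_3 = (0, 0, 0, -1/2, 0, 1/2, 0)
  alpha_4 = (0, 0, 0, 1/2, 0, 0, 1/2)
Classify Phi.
D_4 (so(8))

Compute the Cartan integers a_ij = 2(alpha_i, alpha_j)/(alpha_j, alpha_j); the resulting 4x4 Cartan matrix is
[[2, 0, -1, 0], [0, 2, -1, 0], [-1, -1, 2, -1], [0, 0, -1, 2]].
All simple roots have the same length, so the diagram is simply laced. The associated Dynkin diagram is a chain of 2 nodes with a fork of two nodes at one end (D_4), so the type is D_4 (the algebra so(8)).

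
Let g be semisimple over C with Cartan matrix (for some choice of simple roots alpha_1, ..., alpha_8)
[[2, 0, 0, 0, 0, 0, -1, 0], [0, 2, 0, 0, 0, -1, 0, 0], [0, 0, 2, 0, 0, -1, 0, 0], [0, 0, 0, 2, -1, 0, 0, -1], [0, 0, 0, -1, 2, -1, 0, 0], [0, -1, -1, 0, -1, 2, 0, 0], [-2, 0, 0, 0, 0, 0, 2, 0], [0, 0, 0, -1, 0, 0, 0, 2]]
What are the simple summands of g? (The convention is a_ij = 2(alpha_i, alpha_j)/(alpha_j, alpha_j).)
The diagram associated to this matrix has two connected components: the simple roots {alpha_1, alpha_7} form a chain of 2 nodes with a double edge at one end; the terminal node there is the unique short simple root (B_2), and {alpha_2, alpha_3, alpha_4, alpha_5, alpha_6, alpha_8} form a chain of 4 nodes with a fork of two nodes at one end (D_6). A semisimple Lie algebra decomposes uniquely as the direct sum of simple ideals, one per connected component of its Dynkin diagram, so g ≅ B_2 ⊕ D_6 (dimension 10 + 66 = 76).

B_2 (so(5)) ⊕ D_6 (so(12))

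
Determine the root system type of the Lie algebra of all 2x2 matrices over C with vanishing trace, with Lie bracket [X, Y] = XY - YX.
This is sl(2), which has dimension 2^2 - 1 = 3 and rank 2 - 1 = 1 (a Cartan subalgebra is the diagonal traceless matrices). In the classification of classical Lie algebras, the special linear algebra sl(n+1) has type A_n; here n = 1, so the Dynkin diagram is a chain of 1 nodes with single edges (A_1). Hence the type is A_1.

A1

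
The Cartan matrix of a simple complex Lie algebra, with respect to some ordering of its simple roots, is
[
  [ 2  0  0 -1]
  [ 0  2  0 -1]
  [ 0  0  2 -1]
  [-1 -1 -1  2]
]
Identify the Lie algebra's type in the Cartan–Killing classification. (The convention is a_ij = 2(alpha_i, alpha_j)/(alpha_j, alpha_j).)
The matrix has rank 4 with 2's on the diagonal. Reading the off-diagonal entries as Dynkin edges (a single edge where a_ij = a_ji = -1; a double or triple edge where a_ij * a_ji = 2 or 3), the diagram is a chain of 2 nodes with a fork of two nodes at one end (D_4). One simple-root ordering that puts it in standard form is (alpha_1, alpha_4, alpha_3, alpha_2). So the algebra is type D_4, i.e. so(8).

D4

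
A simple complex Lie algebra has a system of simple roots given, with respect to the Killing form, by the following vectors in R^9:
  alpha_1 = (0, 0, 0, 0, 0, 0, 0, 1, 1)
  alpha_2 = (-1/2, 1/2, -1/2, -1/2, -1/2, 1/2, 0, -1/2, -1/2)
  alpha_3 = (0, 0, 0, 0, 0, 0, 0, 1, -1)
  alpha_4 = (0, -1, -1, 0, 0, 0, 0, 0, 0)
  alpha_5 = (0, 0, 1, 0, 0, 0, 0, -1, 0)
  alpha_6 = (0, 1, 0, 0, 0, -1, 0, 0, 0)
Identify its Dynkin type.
Compute the Cartan integers a_ij = 2(alpha_i, alpha_j)/(alpha_j, alpha_j); the resulting 6x6 Cartan matrix is
[[2, -1, 0, 0, -1, 0], [-1, 2, 0, 0, 0, 0], [0, 0, 2, 0, -1, 0], [0, 0, 0, 2, -1, -1], [-1, 0, -1, -1, 2, 0], [0, 0, 0, -1, 0, 2]].
All simple roots have the same length, so the diagram is simply laced. The associated Dynkin diagram is a chain of 5 nodes with one extra node attached to the third node from one end (E_6), so the type is E_6.

E_6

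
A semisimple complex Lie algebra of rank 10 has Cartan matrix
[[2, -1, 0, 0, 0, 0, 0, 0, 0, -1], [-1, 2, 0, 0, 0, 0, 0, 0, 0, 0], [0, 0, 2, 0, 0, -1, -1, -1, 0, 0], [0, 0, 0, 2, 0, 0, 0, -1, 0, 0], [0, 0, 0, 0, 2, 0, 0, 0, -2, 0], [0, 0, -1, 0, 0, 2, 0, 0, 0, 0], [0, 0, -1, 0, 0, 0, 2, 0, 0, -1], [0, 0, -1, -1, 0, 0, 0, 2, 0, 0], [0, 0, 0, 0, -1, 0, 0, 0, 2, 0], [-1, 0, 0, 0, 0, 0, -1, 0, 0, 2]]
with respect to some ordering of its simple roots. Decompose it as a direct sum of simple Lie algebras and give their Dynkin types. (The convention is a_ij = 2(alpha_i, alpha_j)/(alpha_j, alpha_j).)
type B_2 ⊕ type E_8

The diagram associated to this matrix has two connected components: the simple roots {alpha_5, alpha_9} form a chain of 2 nodes with a double edge at one end; the terminal node there is the unique short simple root (B_2), and {alpha_1, alpha_2, alpha_3, alpha_4, alpha_6, alpha_7, alpha_8, alpha_10} form a chain of 7 nodes with one extra node attached to the third node from one end (E_8). A semisimple Lie algebra decomposes uniquely as the direct sum of simple ideals, one per connected component of its Dynkin diagram, so g ≅ B_2 ⊕ E_8 (dimension 10 + 248 = 258).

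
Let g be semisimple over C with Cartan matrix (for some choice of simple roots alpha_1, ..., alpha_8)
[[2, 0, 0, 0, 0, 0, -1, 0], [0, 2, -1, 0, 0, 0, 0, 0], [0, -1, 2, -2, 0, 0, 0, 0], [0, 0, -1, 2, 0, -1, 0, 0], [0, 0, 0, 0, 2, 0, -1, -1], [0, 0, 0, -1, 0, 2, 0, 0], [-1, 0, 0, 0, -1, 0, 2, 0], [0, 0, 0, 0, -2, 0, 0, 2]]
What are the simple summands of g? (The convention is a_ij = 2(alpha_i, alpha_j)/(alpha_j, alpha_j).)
The diagram associated to this matrix has two connected components: the simple roots {alpha_1, alpha_5, alpha_7, alpha_8} form a chain of 4 nodes with a double edge at one end; the terminal node there is the unique long simple root (C_4), and {alpha_2, alpha_3, alpha_4, alpha_6} form a chain of 4 nodes with a double edge between the middle two (F_4). A semisimple Lie algebra decomposes uniquely as the direct sum of simple ideals, one per connected component of its Dynkin diagram, so g ≅ C_4 ⊕ F_4 (dimension 36 + 52 = 88).

C_4 ⊕ F_4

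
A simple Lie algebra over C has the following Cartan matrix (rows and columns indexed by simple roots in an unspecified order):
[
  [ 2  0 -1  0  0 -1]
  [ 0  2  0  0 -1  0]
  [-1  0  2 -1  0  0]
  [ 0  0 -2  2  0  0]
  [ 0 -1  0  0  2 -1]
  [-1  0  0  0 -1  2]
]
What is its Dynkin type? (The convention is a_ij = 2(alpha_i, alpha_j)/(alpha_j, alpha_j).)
The matrix has rank 6 with 2's on the diagonal. Reading the off-diagonal entries as Dynkin edges (a single edge where a_ij = a_ji = -1; a double or triple edge where a_ij * a_ji = 2 or 3), the diagram is a chain of 6 nodes with a double edge at one end; the terminal node there is the unique long simple root (C_6). One simple-root ordering that puts it in standard form is (alpha_2, alpha_5, alpha_6, alpha_1, alpha_3, alpha_4). So the algebra is type C_6, i.e. sp(12).

C_6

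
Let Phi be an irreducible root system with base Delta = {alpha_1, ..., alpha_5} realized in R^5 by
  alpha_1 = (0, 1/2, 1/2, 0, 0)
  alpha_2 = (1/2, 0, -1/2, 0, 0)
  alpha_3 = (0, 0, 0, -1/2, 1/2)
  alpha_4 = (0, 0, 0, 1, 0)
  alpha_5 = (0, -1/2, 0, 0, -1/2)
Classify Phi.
C5

Compute the Cartan integers a_ij = 2(alpha_i, alpha_j)/(alpha_j, alpha_j); the resulting 5x5 Cartan matrix is
[[2, -1, 0, 0, -1], [-1, 2, 0, 0, 0], [0, 0, 2, -1, -1], [0, 0, -2, 2, 0], [-1, 0, -1, 0, 2]].
The roots have two lengths (squared-length ratio 2:1); the short ones are alpha_{1,2,3,5}. The associated Dynkin diagram is a chain of 5 nodes with a double edge at one end; the terminal node there is the unique long simple root (C_5), so the type is C_5 (the algebra sp(10)).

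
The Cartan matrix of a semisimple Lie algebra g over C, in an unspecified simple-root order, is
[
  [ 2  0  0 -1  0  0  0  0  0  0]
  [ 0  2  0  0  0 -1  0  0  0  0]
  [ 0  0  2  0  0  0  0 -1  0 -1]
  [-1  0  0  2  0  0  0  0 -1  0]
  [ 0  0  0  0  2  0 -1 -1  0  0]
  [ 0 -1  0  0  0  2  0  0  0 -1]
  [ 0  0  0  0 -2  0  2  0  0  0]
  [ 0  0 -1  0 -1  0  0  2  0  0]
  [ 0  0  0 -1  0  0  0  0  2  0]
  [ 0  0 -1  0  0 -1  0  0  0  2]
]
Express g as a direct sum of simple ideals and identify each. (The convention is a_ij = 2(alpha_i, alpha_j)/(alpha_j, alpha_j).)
The diagram associated to this matrix has two connected components: the simple roots {alpha_1, alpha_4, alpha_9} form a chain of 3 nodes with single edges (A_3), and {alpha_2, alpha_3, alpha_5, alpha_6, alpha_7, alpha_8, alpha_10} form a chain of 7 nodes with a double edge at one end; the terminal node there is the unique long simple root (C_7). A semisimple Lie algebra decomposes uniquely as the direct sum of simple ideals, one per connected component of its Dynkin diagram, so g ≅ A_3 ⊕ C_7 (dimension 15 + 105 = 120).

type A_3 + type C_7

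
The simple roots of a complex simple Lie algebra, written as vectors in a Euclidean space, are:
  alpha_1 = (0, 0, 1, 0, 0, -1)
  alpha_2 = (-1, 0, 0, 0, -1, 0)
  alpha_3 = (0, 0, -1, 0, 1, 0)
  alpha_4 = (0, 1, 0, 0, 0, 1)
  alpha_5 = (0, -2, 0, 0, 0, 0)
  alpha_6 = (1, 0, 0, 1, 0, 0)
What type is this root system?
C_6

Compute the Cartan integers a_ij = 2(alpha_i, alpha_j)/(alpha_j, alpha_j); the resulting 6x6 Cartan matrix is
[[2, 0, -1, -1, 0, 0], [0, 2, -1, 0, 0, -1], [-1, -1, 2, 0, 0, 0], [-1, 0, 0, 2, -1, 0], [0, 0, 0, -2, 2, 0], [0, -1, 0, 0, 0, 2]].
The roots have two lengths (squared-length ratio 2:1); the short ones are alpha_{1,2,3,4,6}. The associated Dynkin diagram is a chain of 6 nodes with a double edge at one end; the terminal node there is the unique long simple root (C_6), so the type is C_6 (the algebra sp(12)).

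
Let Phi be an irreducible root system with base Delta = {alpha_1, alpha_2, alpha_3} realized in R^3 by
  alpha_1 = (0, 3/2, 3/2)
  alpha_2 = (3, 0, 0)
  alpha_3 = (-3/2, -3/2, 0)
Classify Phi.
Compute the Cartan integers a_ij = 2(alpha_i, alpha_j)/(alpha_j, alpha_j); the resulting 3x3 Cartan matrix is
[[2, 0, -1], [0, 2, -2], [-1, -1, 2]].
The roots have two lengths (squared-length ratio 2:1); the short ones are alpha_{1,3}. The associated Dynkin diagram is a chain of 3 nodes with a double edge at one end; the terminal node there is the unique long simple root (C_3), so the type is C_3 (the algebra sp(6)).

C3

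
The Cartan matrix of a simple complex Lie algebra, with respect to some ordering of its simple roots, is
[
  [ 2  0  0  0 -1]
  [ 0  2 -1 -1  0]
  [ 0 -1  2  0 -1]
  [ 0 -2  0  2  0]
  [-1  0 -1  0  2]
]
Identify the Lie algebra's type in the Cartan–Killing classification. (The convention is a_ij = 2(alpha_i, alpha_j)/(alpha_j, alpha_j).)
type C_5

The matrix has rank 5 with 2's on the diagonal. Reading the off-diagonal entries as Dynkin edges (a single edge where a_ij = a_ji = -1; a double or triple edge where a_ij * a_ji = 2 or 3), the diagram is a chain of 5 nodes with a double edge at one end; the terminal node there is the unique long simple root (C_5). One simple-root ordering that puts it in standard form is (alpha_1, alpha_5, alpha_3, alpha_2, alpha_4). So the algebra is type C_5, i.e. sp(10).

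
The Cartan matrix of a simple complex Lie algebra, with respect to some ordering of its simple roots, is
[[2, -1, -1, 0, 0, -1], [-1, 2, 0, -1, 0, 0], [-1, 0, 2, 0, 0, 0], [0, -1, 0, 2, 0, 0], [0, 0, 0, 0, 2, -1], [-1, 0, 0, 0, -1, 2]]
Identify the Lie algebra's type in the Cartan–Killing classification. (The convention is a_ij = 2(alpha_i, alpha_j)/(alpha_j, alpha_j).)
E6

The matrix has rank 6 with 2's on the diagonal. Reading the off-diagonal entries as Dynkin edges (a single edge where a_ij = a_ji = -1; a double or triple edge where a_ij * a_ji = 2 or 3), the diagram is a chain of 5 nodes with one extra node attached to the third node from one end (E_6). One simple-root ordering that puts it in standard form is (alpha_4, alpha_3, alpha_2, alpha_1, alpha_6, alpha_5). So the algebra is type E_6.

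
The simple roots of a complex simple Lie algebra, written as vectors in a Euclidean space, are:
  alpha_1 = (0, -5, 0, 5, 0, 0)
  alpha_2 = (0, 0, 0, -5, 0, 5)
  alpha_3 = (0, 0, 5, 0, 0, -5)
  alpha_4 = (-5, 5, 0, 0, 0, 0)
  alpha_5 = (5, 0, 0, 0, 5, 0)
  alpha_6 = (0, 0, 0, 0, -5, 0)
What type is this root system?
B_6

Compute the Cartan integers a_ij = 2(alpha_i, alpha_j)/(alpha_j, alpha_j); the resulting 6x6 Cartan matrix is
[[2, -1, 0, -1, 0, 0], [-1, 2, -1, 0, 0, 0], [0, -1, 2, 0, 0, 0], [-1, 0, 0, 2, -1, 0], [0, 0, 0, -1, 2, -2], [0, 0, 0, 0, -1, 2]].
The roots have two lengths (squared-length ratio 2:1); the short ones are alpha_{6}. The associated Dynkin diagram is a chain of 6 nodes with a double edge at one end; the terminal node there is the unique short simple root (B_6), so the type is B_6 (the algebra so(13)).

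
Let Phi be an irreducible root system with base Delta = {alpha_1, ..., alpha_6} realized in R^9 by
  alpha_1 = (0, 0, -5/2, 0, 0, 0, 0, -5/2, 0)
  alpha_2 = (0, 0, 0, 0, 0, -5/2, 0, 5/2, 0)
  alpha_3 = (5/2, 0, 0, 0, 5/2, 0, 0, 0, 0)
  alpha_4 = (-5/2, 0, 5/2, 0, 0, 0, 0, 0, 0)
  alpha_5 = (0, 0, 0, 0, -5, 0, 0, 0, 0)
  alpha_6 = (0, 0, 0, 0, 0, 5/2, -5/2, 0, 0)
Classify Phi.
Compute the Cartan integers a_ij = 2(alpha_i, alpha_j)/(alpha_j, alpha_j); the resulting 6x6 Cartan matrix is
[[2, -1, 0, -1, 0, 0], [-1, 2, 0, 0, 0, -1], [0, 0, 2, -1, -1, 0], [-1, 0, -1, 2, 0, 0], [0, 0, -2, 0, 2, 0], [0, -1, 0, 0, 0, 2]].
The roots have two lengths (squared-length ratio 2:1); the short ones are alpha_{1,2,3,4,6}. The associated Dynkin diagram is a chain of 6 nodes with a double edge at one end; the terminal node there is the unique long simple root (C_6), so the type is C_6 (the algebra sp(12)).

C_6 (sp(12))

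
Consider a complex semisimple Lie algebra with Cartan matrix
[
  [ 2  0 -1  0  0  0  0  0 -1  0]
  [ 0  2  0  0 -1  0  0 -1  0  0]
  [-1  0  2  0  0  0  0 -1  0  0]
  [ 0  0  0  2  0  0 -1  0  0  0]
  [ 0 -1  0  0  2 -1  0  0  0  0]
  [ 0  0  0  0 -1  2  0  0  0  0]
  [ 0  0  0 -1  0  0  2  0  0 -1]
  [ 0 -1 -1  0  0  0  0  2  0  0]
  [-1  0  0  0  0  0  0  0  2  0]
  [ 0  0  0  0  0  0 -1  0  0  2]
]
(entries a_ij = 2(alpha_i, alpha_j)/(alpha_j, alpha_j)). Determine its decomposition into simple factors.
The diagram associated to this matrix has two connected components: the simple roots {alpha_4, alpha_7, alpha_10} form a chain of 3 nodes with single edges (A_3), and {alpha_1, alpha_2, alpha_3, alpha_5, alpha_6, alpha_8, alpha_9} form a chain of 7 nodes with single edges (A_7). A semisimple Lie algebra decomposes uniquely as the direct sum of simple ideals, one per connected component of its Dynkin diagram, so g ≅ A_3 ⊕ A_7 (dimension 15 + 63 = 78).

A_3 (sl(4)) + A_7 (sl(8))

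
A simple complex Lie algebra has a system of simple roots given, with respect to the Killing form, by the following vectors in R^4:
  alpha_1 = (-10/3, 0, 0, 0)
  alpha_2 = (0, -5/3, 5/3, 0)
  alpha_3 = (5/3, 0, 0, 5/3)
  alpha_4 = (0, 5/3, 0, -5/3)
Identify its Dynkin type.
C_4

Compute the Cartan integers a_ij = 2(alpha_i, alpha_j)/(alpha_j, alpha_j); the resulting 4x4 Cartan matrix is
[[2, 0, -2, 0], [0, 2, 0, -1], [-1, 0, 2, -1], [0, -1, -1, 2]].
The roots have two lengths (squared-length ratio 2:1); the short ones are alpha_{2,3,4}. The associated Dynkin diagram is a chain of 4 nodes with a double edge at one end; the terminal node there is the unique long simple root (C_4), so the type is C_4 (the algebra sp(8)).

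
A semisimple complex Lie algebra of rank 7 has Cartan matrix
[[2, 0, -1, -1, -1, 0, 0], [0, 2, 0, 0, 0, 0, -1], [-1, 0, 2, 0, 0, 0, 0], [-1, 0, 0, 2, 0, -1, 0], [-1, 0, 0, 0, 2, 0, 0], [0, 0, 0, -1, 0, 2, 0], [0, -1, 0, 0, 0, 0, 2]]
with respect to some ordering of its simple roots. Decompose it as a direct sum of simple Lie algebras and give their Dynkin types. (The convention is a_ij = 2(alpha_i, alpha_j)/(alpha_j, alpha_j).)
The diagram associated to this matrix has two connected components: the simple roots {alpha_2, alpha_7} form a chain of 2 nodes with single edges (A_2), and {alpha_1, alpha_3, alpha_4, alpha_5, alpha_6} form a chain of 3 nodes with a fork of two nodes at one end (D_5). A semisimple Lie algebra decomposes uniquely as the direct sum of simple ideals, one per connected component of its Dynkin diagram, so g ≅ A_2 ⊕ D_5 (dimension 8 + 45 = 53).

A2 ⊕ D5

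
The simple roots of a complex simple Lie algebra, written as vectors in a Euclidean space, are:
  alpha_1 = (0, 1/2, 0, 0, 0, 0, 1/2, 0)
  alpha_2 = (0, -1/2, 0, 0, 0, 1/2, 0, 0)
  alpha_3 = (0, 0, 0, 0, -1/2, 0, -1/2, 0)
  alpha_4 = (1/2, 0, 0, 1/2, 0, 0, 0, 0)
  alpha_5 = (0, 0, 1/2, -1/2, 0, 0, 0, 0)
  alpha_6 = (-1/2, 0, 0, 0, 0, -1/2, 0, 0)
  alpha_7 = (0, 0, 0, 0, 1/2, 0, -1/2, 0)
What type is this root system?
Compute the Cartan integers a_ij = 2(alpha_i, alpha_j)/(alpha_j, alpha_j); the resulting 7x7 Cartan matrix is
[[2, -1, -1, 0, 0, 0, -1], [-1, 2, 0, 0, 0, -1, 0], [-1, 0, 2, 0, 0, 0, 0], [0, 0, 0, 2, -1, -1, 0], [0, 0, 0, -1, 2, 0, 0], [0, -1, 0, -1, 0, 2, 0], [-1, 0, 0, 0, 0, 0, 2]].
All simple roots have the same length, so the diagram is simply laced. The associated Dynkin diagram is a chain of 5 nodes with a fork of two nodes at one end (D_7), so the type is D_7 (the algebra so(14)).

D7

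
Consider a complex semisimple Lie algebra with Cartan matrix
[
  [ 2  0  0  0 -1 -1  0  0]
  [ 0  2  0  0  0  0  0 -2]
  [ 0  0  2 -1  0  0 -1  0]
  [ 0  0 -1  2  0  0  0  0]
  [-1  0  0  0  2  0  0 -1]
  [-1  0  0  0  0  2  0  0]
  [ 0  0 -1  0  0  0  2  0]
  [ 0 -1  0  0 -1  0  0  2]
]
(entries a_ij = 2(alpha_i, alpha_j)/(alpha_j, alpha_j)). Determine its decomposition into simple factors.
A_3 + C_5

The diagram associated to this matrix has two connected components: the simple roots {alpha_3, alpha_4, alpha_7} form a chain of 3 nodes with single edges (A_3), and {alpha_1, alpha_2, alpha_5, alpha_6, alpha_8} form a chain of 5 nodes with a double edge at one end; the terminal node there is the unique long simple root (C_5). A semisimple Lie algebra decomposes uniquely as the direct sum of simple ideals, one per connected component of its Dynkin diagram, so g ≅ A_3 ⊕ C_5 (dimension 15 + 55 = 70).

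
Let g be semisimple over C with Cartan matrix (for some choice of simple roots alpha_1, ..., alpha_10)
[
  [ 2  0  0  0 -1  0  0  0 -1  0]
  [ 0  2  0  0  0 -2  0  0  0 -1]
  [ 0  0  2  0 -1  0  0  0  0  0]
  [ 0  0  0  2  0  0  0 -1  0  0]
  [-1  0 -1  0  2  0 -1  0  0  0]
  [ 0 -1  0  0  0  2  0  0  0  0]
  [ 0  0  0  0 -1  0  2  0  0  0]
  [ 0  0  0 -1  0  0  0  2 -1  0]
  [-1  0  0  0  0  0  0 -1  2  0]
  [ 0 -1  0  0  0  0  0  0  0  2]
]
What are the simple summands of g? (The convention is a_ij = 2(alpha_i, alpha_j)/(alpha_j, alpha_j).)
The diagram associated to this matrix has two connected components: the simple roots {alpha_2, alpha_6, alpha_10} form a chain of 3 nodes with a double edge at one end; the terminal node there is the unique short simple root (B_3), and {alpha_1, alpha_3, alpha_4, alpha_5, alpha_7, alpha_8, alpha_9} form a chain of 5 nodes with a fork of two nodes at one end (D_7). A semisimple Lie algebra decomposes uniquely as the direct sum of simple ideals, one per connected component of its Dynkin diagram, so g ≅ B_3 ⊕ D_7 (dimension 21 + 91 = 112).

B_3 (so(7)) + D_7 (so(14))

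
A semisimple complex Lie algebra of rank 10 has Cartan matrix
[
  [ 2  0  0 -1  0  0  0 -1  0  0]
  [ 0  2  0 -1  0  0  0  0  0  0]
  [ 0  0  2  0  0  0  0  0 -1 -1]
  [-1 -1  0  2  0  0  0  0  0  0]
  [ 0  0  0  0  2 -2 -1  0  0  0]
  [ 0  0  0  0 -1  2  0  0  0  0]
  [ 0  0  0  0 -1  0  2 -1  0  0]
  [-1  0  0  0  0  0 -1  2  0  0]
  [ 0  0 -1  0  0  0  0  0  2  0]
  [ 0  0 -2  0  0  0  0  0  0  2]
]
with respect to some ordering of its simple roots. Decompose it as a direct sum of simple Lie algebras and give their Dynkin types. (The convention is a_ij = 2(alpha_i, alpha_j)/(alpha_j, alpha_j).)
B7 ⊕ C3

The diagram associated to this matrix has two connected components: the simple roots {alpha_1, alpha_2, alpha_4, alpha_5, alpha_6, alpha_7, alpha_8} form a chain of 7 nodes with a double edge at one end; the terminal node there is the unique short simple root (B_7), and {alpha_3, alpha_9, alpha_10} form a chain of 3 nodes with a double edge at one end; the terminal node there is the unique long simple root (C_3). A semisimple Lie algebra decomposes uniquely as the direct sum of simple ideals, one per connected component of its Dynkin diagram, so g ≅ B_7 ⊕ C_3 (dimension 105 + 21 = 126).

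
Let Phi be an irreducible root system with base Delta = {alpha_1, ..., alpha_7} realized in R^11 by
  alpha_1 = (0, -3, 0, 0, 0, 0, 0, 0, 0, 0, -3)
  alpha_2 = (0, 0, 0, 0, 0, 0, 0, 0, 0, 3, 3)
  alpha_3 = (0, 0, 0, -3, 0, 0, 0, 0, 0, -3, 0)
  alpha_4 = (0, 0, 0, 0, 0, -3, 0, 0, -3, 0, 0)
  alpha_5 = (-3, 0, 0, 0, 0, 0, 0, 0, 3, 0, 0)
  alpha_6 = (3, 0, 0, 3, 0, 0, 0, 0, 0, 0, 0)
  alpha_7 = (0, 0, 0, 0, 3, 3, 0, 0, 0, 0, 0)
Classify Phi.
A_7

Compute the Cartan integers a_ij = 2(alpha_i, alpha_j)/(alpha_j, alpha_j); the resulting 7x7 Cartan matrix is
[[2, -1, 0, 0, 0, 0, 0], [-1, 2, -1, 0, 0, 0, 0], [0, -1, 2, 0, 0, -1, 0], [0, 0, 0, 2, -1, 0, -1], [0, 0, 0, -1, 2, -1, 0], [0, 0, -1, 0, -1, 2, 0], [0, 0, 0, -1, 0, 0, 2]].
All simple roots have the same length, so the diagram is simply laced. The associated Dynkin diagram is a chain of 7 nodes with single edges (A_7), so the type is A_7 (the algebra sl(8)).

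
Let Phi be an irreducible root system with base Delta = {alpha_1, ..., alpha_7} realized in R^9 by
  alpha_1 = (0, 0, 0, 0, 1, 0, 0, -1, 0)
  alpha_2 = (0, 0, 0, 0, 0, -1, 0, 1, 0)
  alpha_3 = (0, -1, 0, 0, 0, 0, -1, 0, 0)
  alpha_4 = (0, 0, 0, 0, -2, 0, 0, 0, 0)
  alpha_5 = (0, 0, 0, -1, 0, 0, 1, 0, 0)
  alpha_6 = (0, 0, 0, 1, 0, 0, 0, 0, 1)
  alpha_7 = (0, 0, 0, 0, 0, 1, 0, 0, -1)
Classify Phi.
Compute the Cartan integers a_ij = 2(alpha_i, alpha_j)/(alpha_j, alpha_j); the resulting 7x7 Cartan matrix is
[[2, -1, 0, -1, 0, 0, 0], [-1, 2, 0, 0, 0, 0, -1], [0, 0, 2, 0, -1, 0, 0], [-2, 0, 0, 2, 0, 0, 0], [0, 0, -1, 0, 2, -1, 0], [0, 0, 0, 0, -1, 2, -1], [0, -1, 0, 0, 0, -1, 2]].
The roots have two lengths (squared-length ratio 2:1); the short ones are alpha_{1,2,3,5,6,7}. The associated Dynkin diagram is a chain of 7 nodes with a double edge at one end; the terminal node there is the unique long simple root (C_7), so the type is C_7 (the algebra sp(14)).

type C_7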